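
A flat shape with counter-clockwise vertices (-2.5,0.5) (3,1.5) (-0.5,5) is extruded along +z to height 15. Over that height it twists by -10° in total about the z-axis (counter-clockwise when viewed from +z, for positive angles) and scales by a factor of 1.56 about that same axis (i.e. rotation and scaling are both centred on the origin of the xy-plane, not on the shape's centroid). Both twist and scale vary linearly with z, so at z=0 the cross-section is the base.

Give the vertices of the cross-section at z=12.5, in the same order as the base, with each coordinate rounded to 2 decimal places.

Cross-section at z=12.5: (-3.52,1.26) (4.67,1.54) (0.34,7.36)

t = z/height = 12.5/15 = 0.833333
s = 1 + (scale-1)·z/height = 1 + (1.56-1)·12.5/15 = 1.466667
θ = twist·z/height = -10°·12.5/15 = -8.3333° = -0.145444 rad
cos θ = 0.989442, sin θ = -0.144932 (intermediates below are computed at full precision and shown rounded to 5 d.p.)
v1: (-2.5,0.5) → rotate → (-2.40114,0.85705) → ×s → (-3.52167,1.25701) → (-3.52,1.26)
v2: (3,1.5) → rotate → (3.18572,1.04937) → ×s → (4.67239,1.53907) → (4.67,1.54)
v3: (-0.5,5) → rotate → (0.22994,5.01967) → ×s → (0.33724,7.36219) → (0.34,7.36)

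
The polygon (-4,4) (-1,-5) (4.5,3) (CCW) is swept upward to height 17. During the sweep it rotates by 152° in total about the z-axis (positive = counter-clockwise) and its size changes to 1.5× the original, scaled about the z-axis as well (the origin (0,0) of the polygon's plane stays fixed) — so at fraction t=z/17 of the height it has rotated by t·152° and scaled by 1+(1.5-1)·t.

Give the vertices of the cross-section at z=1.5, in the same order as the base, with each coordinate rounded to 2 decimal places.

t = z/height = 1.5/17 = 0.0882353
s = 1 + (scale-1)·z/height = 1 + (1.5-1)·1.5/17 = 1.044118
θ = twist·z/height = 152°·1.5/17 = 13.4118° = 0.234079 rad
cos θ = 0.972728, sin θ = 0.231948 (intermediates below are computed at full precision and shown rounded to 5 d.p.)
v1: (-4,4) → rotate → (-4.81870,2.96312) → ×s → (-5.03129,3.09385) → (-5.03,3.09)
v2: (-1,-5) → rotate → (0.18701,-5.09559) → ×s → (0.19526,-5.32039) → (0.20,-5.32)
v3: (4.5,3) → rotate → (3.68143,3.96195) → ×s → (3.84385,4.13674) → (3.84,4.14)

Cross-section at z=1.5: (-5.03,3.09) (0.20,-5.32) (3.84,4.14)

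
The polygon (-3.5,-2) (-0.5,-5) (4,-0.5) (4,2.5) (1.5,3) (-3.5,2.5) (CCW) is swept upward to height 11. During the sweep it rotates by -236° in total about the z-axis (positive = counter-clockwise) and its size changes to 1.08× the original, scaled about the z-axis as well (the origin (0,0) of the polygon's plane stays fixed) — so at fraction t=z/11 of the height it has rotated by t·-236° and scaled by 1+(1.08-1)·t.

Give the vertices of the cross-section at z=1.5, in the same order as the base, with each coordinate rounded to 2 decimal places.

Cross-section at z=1.5: (-4.07,0.17) (-3.12,-4.01) (3.15,-2.58) (4.77,-0.01) (2.90,1.76) (-1.65,4.02)

t = z/height = 1.5/11 = 0.136364
s = 1 + (scale-1)·z/height = 1 + (1.08-1)·1.5/11 = 1.010909
θ = twist·z/height = -236°·1.5/11 = -32.1818° = -0.561679 rad
cos θ = 0.846362, sin θ = -0.532608 (intermediates below are computed at full precision and shown rounded to 5 d.p.)
v1: (-3.5,-2) → rotate → (-4.02748,0.17140) → ×s → (-4.07142,0.17327) → (-4.07,0.17)
v2: (-0.5,-5) → rotate → (-3.08622,-3.96551) → ×s → (-3.11989,-4.00877) → (-3.12,-4.01)
v3: (4,-0.5) → rotate → (3.11915,-2.55361) → ×s → (3.15317,-2.58147) → (3.15,-2.58)
v4: (4,2.5) → rotate → (4.71697,-0.01453) → ×s → (4.76843,-0.01468) → (4.77,-0.01)
v5: (1.5,3) → rotate → (2.86737,1.74018) → ×s → (2.89865,1.75916) → (2.90,1.76)
v6: (-3.5,2.5) → rotate → (-1.63075,3.98003) → ×s → (-1.64854,4.02345) → (-1.65,4.02)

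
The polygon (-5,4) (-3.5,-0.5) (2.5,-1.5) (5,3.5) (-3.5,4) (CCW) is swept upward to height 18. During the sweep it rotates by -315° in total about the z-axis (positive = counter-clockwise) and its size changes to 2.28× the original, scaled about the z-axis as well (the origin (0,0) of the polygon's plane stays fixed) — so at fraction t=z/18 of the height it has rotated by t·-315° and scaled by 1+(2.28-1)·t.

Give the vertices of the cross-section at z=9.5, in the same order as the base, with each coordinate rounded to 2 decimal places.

t = z/height = 9.5/18 = 0.527778
s = 1 + (scale-1)·z/height = 1 + (2.28-1)·9.5/18 = 1.675556
θ = twist·z/height = -315°·9.5/18 = -166.2500° = -2.901610 rad
cos θ = -0.971342, sin θ = -0.237686 (intermediates below are computed at full precision and shown rounded to 5 d.p.)
v1: (-5,4) → rotate → (5.80745,-2.69694) → ×s → (9.73071,-4.51887) → (9.73,-4.52)
v2: (-3.5,-0.5) → rotate → (3.28085,1.31757) → ×s → (5.49725,2.20766) → (5.50,2.21)
v3: (2.5,-1.5) → rotate → (-2.78488,0.86280) → ×s → (-4.66623,1.44567) → (-4.67,1.45)
v4: (5,3.5) → rotate → (-4.02481,-4.58813) → ×s → (-6.74379,-7.68766) → (-6.74,-7.69)
v5: (-3.5,4) → rotate → (4.35044,-3.05347) → ×s → (7.28941,-5.11625) → (7.29,-5.12)

Cross-section at z=9.5: (9.73,-4.52) (5.50,2.21) (-4.67,1.45) (-6.74,-7.69) (7.29,-5.12)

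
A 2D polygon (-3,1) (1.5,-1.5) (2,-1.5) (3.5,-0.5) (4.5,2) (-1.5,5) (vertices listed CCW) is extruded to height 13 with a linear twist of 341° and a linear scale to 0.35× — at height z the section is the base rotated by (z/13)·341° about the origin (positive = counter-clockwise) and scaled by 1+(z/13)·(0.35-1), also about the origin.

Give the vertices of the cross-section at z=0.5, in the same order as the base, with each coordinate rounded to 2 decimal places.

Cross-section at z=0.5: (-3.07,0.29) (1.76,-1.09) (2.23,-0.98) (3.43,0.30) (3.83,2.89) (-2.53,4.42)

t = z/height = 0.5/13 = 0.0384615
s = 1 + (scale-1)·z/height = 1 + (0.35-1)·0.5/13 = 0.975000
θ = twist·z/height = 341°·0.5/13 = 13.1154° = 0.228907 rad
cos θ = 0.973915, sin θ = 0.226913 (intermediates below are computed at full precision and shown rounded to 5 d.p.)
v1: (-3,1) → rotate → (-3.14866,0.29318) → ×s → (-3.06994,0.28585) → (-3.07,0.29)
v2: (1.5,-1.5) → rotate → (1.80124,-1.12050) → ×s → (1.75621,-1.09249) → (1.76,-1.09)
v3: (2,-1.5) → rotate → (2.28820,-1.00705) → ×s → (2.23099,-0.98187) → (2.23,-0.98)
v4: (3.5,-0.5) → rotate → (3.52216,0.30724) → ×s → (3.43411,0.29956) → (3.43,0.30)
v5: (4.5,2) → rotate → (3.92879,2.96894) → ×s → (3.83057,2.89471) → (3.83,2.89)
v6: (-1.5,5) → rotate → (-2.59544,4.52921) → ×s → (-2.53055,4.41598) → (-2.53,4.42)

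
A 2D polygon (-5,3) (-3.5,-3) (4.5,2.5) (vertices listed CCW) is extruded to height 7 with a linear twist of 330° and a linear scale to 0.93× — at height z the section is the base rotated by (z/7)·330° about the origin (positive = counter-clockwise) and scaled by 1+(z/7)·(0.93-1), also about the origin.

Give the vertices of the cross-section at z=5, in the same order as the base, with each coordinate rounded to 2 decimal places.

t = z/height = 5/7 = 0.714286
s = 1 + (scale-1)·z/height = 1 + (0.93-1)·5/7 = 0.950000
θ = twist·z/height = 330°·5/7 = 235.7143° = 4.113990 rad
cos θ = -0.563320, sin θ = -0.826239 (intermediates below are computed at full precision and shown rounded to 5 d.p.)
v1: (-5,3) → rotate → (5.29532,2.44123) → ×s → (5.03055,2.31917) → (5.03,2.32)
v2: (-3.5,-3) → rotate → (-0.50710,4.58180) → ×s → (-0.48174,4.35271) → (-0.48,4.35)
v3: (4.5,2.5) → rotate → (-0.46934,-5.12637) → ×s → (-0.44588,-4.87006) → (-0.45,-4.87)

Cross-section at z=5: (5.03,2.32) (-0.48,4.35) (-0.45,-4.87)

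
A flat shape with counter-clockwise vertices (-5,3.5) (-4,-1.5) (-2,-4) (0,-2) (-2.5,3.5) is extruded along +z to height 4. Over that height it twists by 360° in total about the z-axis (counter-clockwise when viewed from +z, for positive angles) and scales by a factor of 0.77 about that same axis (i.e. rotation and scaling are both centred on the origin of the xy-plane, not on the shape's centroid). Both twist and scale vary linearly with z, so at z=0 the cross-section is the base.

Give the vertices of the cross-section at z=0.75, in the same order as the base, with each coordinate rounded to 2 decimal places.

t = z/height = 0.75/4 = 0.1875
s = 1 + (scale-1)·z/height = 1 + (0.77-1)·0.75/4 = 0.956875
θ = twist·z/height = 360°·0.75/4 = 67.5000° = 1.178097 rad
cos θ = 0.382683, sin θ = 0.923880 (intermediates below are computed at full precision and shown rounded to 5 d.p.)
v1: (-5,3.5) → rotate → (-5.14700,-3.28001) → ×s → (-4.92503,-3.13856) → (-4.93,-3.14)
v2: (-4,-1.5) → rotate → (-0.14491,-4.26954) → ×s → (-0.13866,-4.08542) → (-0.14,-4.09)
v3: (-2,-4) → rotate → (2.93015,-3.37849) → ×s → (2.80379,-3.23280) → (2.80,-3.23)
v4: (0,-2) → rotate → (1.84776,-0.76537) → ×s → (1.76807,-0.73236) → (1.77,-0.73)
v5: (-2.5,3.5) → rotate → (-4.19029,-0.97031) → ×s → (-4.00958,-0.92846) → (-4.01,-0.93)

Cross-section at z=0.75: (-4.93,-3.14) (-0.14,-4.09) (2.80,-3.23) (1.77,-0.73) (-4.01,-0.93)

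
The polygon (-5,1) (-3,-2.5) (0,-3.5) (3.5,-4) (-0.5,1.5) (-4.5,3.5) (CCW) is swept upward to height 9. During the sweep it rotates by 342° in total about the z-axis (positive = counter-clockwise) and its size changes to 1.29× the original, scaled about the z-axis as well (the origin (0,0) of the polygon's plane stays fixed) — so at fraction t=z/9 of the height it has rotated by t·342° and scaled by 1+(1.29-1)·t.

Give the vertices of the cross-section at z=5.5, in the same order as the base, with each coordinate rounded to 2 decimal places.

Cross-section at z=5.5: (5.72,1.82) (1.66,4.29) (-2.00,3.60) (-5.89,2.12) (1.37,-1.26) (6.63,-1.04)

t = z/height = 5.5/9 = 0.611111
s = 1 + (scale-1)·z/height = 1 + (1.29-1)·5.5/9 = 1.177222
θ = twist·z/height = 342°·5.5/9 = 209.0000° = 3.647738 rad
cos θ = -0.874620, sin θ = -0.484810 (intermediates below are computed at full precision and shown rounded to 5 d.p.)
v1: (-5,1) → rotate → (4.85791,1.54943) → ×s → (5.71884,1.82402) → (5.72,1.82)
v2: (-3,-2.5) → rotate → (1.41184,3.64098) → ×s → (1.66204,4.28624) → (1.66,4.29)
v3: (0,-3.5) → rotate → (-1.69683,3.06117) → ×s → (-1.99755,3.60368) → (-2.00,3.60)
v4: (3.5,-4) → rotate → (-5.00041,1.80165) → ×s → (-5.88659,2.12094) → (-5.89,2.12)
v5: (-0.5,1.5) → rotate → (1.16452,-1.06952) → ×s → (1.37090,-1.25907) → (1.37,-1.26)
v6: (-4.5,3.5) → rotate → (5.63262,-0.87953) → ×s → (6.63085,-1.03540) → (6.63,-1.04)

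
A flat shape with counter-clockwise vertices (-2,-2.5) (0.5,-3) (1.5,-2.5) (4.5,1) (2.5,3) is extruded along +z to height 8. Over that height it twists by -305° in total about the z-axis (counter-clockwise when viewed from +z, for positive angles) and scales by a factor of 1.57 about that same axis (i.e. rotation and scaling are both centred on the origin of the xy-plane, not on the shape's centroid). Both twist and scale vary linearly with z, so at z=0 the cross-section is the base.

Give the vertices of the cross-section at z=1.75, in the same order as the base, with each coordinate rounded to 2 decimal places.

Cross-section at z=1.75: (-3.47,0.95) (-2.88,-1.85) (-1.92,-2.66) (3.03,-4.20) (4.21,-1.25)

t = z/height = 1.75/8 = 0.21875
s = 1 + (scale-1)·z/height = 1 + (1.57-1)·1.75/8 = 1.124688
θ = twist·z/height = -305°·1.75/8 = -66.7188° = -1.164462 rad
cos θ = 0.395245, sin θ = -0.918576 (intermediates below are computed at full precision and shown rounded to 5 d.p.)
v1: (-2,-2.5) → rotate → (-3.08693,0.84904) → ×s → (-3.47183,0.95490) → (-3.47,0.95)
v2: (0.5,-3) → rotate → (-2.55810,-1.64502) → ×s → (-2.87707,-1.85014) → (-2.88,-1.85)
v3: (1.5,-2.5) → rotate → (-1.70357,-2.36598) → ×s → (-1.91599,-2.66098) → (-1.92,-2.66)
v4: (4.5,1) → rotate → (2.69718,-3.73835) → ×s → (3.03348,-4.20447) → (3.03,-4.20)
v5: (2.5,3) → rotate → (3.74384,-1.11070) → ×s → (4.21065,-1.24920) → (4.21,-1.25)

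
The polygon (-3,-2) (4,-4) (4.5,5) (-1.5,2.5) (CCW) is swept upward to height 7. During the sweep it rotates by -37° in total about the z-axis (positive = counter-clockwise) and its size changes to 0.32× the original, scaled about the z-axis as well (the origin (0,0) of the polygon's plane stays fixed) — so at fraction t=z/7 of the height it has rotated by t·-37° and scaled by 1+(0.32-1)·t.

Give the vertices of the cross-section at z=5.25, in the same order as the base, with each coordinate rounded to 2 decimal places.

t = z/height = 5.25/7 = 0.75
s = 1 + (scale-1)·z/height = 1 + (0.32-1)·5.25/7 = 0.490000
θ = twist·z/height = -37°·5.25/7 = -27.7500° = -0.484329 rad
cos θ = 0.884988, sin θ = -0.465615 (intermediates below are computed at full precision and shown rounded to 5 d.p.)
v1: (-3,-2) → rotate → (-3.58619,-0.37313) → ×s → (-1.75723,-0.18283) → (-1.76,-0.18)
v2: (4,-4) → rotate → (1.67749,-5.40241) → ×s → (0.82197,-2.64718) → (0.82,-2.65)
v3: (4.5,5) → rotate → (6.31052,2.32967) → ×s → (3.09215,1.14154) → (3.09,1.14)
v4: (-1.5,2.5) → rotate → (-0.16345,2.91089) → ×s → (-0.08009,1.42634) → (-0.08,1.43)

Cross-section at z=5.25: (-1.76,-0.18) (0.82,-2.65) (3.09,1.14) (-0.08,1.43)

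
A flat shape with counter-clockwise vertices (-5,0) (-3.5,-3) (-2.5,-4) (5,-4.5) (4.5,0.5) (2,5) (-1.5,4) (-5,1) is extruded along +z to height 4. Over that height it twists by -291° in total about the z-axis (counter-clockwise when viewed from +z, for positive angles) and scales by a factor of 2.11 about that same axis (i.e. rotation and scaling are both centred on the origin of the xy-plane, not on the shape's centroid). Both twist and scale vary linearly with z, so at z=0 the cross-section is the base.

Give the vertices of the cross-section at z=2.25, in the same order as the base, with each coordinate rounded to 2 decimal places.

t = z/height = 2.25/4 = 0.5625
s = 1 + (scale-1)·z/height = 1 + (2.11-1)·2.25/4 = 1.624375
θ = twist·z/height = -291°·2.25/4 = -163.6875° = -2.856886 rad
cos θ = -0.959744, sin θ = -0.280876 (intermediates below are computed at full precision and shown rounded to 5 d.p.)
v1: (-5,0) → rotate → (4.79872,1.40438) → ×s → (7.79492,2.28124) → (7.79,2.28)
v2: (-3.5,-3) → rotate → (2.51648,3.86230) → ×s → (4.08770,6.27382) → (4.09,6.27)
v3: (-2.5,-4) → rotate → (1.27586,4.54117) → ×s → (2.07247,7.37656) → (2.07,7.38)
v4: (5,-4.5) → rotate → (-6.06266,2.91447) → ×s → (-9.84804,4.73419) → (-9.85,4.73)
v5: (4.5,0.5) → rotate → (-4.17841,-1.74381) → ×s → (-6.78730,-2.83261) → (-6.79,-2.83)
v6: (2,5) → rotate → (-0.51511,-5.36047) → ×s → (-0.83673,-8.70742) → (-0.84,-8.71)
v7: (-1.5,4) → rotate → (2.56312,-3.41766) → ×s → (4.16347,-5.55156) → (4.16,-5.55)
v8: (-5,1) → rotate → (5.07960,0.44464) → ×s → (8.25117,0.72226) → (8.25,0.72)

Cross-section at z=2.25: (7.79,2.28) (4.09,6.27) (2.07,7.38) (-9.85,4.73) (-6.79,-2.83) (-0.84,-8.71) (4.16,-5.55) (8.25,0.72)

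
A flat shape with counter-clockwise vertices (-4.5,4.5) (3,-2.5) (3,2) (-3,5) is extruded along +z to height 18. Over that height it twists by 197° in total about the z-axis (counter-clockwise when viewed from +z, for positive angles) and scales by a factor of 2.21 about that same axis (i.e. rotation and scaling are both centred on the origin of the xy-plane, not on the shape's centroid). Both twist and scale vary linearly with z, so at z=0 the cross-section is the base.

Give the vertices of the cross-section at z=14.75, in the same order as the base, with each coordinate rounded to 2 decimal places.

Cross-section at z=14.75: (5.64,-11.35) (-4.08,6.62) (-6.93,-1.87) (2.49,-11.34)

t = z/height = 14.75/18 = 0.819444
s = 1 + (scale-1)·z/height = 1 + (2.21-1)·14.75/18 = 1.991528
θ = twist·z/height = 197°·14.75/18 = 161.4306° = 2.817495 rad
cos θ = -0.947938, sin θ = 0.318454 (intermediates below are computed at full precision and shown rounded to 5 d.p.)
v1: (-4.5,4.5) → rotate → (2.83268,-5.69876) → ×s → (5.64136,-11.34925) → (5.64,-11.35)
v2: (3,-2.5) → rotate → (-2.04768,3.32521) → ×s → (-4.07801,6.62224) → (-4.08,6.62)
v3: (3,2) → rotate → (-3.48072,-0.94052) → ×s → (-6.93196,-1.87306) → (-6.93,-1.87)
v4: (-3,5) → rotate → (1.25155,-5.69505) → ×s → (2.49249,-11.34186) → (2.49,-11.34)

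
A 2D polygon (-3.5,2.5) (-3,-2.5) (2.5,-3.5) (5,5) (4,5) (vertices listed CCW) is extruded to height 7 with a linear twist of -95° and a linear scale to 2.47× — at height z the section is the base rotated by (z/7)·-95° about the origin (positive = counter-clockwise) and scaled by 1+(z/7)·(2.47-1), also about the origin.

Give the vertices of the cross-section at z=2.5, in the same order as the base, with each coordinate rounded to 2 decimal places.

Cross-section at z=2.5: (-2.30,6.14) (-5.92,-0.61) (0.18,-6.56) (10.58,2.07) (9.32,2.92)

t = z/height = 2.5/7 = 0.357143
s = 1 + (scale-1)·z/height = 1 + (2.47-1)·2.5/7 = 1.525000
θ = twist·z/height = -95°·2.5/7 = -33.9286° = -0.592165 rad
cos θ = 0.829734, sin θ = -0.558159 (intermediates below are computed at full precision and shown rounded to 5 d.p.)
v1: (-3.5,2.5) → rotate → (-1.50867,4.02789) → ×s → (-2.30072,6.14253) → (-2.30,6.14)
v2: (-3,-2.5) → rotate → (-3.88460,-0.39986) → ×s → (-5.92401,-0.60978) → (-5.92,-0.61)
v3: (2.5,-3.5) → rotate → (0.12078,-4.29947) → ×s → (0.18419,-6.55669) → (0.18,-6.56)
v4: (5,5) → rotate → (6.93946,1.35788) → ×s → (10.58268,2.07076) → (10.58,2.07)
v5: (4,5) → rotate → (6.10973,1.91603) → ×s → (9.31734,2.92195) → (9.32,2.92)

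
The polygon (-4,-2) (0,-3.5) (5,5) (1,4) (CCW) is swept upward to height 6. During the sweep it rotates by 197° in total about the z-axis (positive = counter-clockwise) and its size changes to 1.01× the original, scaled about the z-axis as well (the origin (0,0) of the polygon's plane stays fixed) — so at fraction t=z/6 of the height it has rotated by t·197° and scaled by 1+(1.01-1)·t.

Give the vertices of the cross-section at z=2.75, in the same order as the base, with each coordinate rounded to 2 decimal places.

t = z/height = 2.75/6 = 0.458333
s = 1 + (scale-1)·z/height = 1 + (1.01-1)·2.75/6 = 1.004583
θ = twist·z/height = 197°·2.75/6 = 90.2917° = 1.575887 rad
cos θ = -0.005091, sin θ = 0.999987 (intermediates below are computed at full precision and shown rounded to 5 d.p.)
v1: (-4,-2) → rotate → (2.02034,-3.98977) → ×s → (2.02960,-4.00805) → (2.03,-4.01)
v2: (0,-3.5) → rotate → (3.49995,0.01782) → ×s → (3.51600,0.01790) → (3.52,0.02)
v3: (5,5) → rotate → (-5.02539,4.97448) → ×s → (-5.04842,4.99728) → (-5.05,5.00)
v4: (1,4) → rotate → (-4.00504,0.97962) → ×s → (-4.02340,0.98411) → (-4.02,0.98)

Cross-section at z=2.75: (2.03,-4.01) (3.52,0.02) (-5.05,5.00) (-4.02,0.98)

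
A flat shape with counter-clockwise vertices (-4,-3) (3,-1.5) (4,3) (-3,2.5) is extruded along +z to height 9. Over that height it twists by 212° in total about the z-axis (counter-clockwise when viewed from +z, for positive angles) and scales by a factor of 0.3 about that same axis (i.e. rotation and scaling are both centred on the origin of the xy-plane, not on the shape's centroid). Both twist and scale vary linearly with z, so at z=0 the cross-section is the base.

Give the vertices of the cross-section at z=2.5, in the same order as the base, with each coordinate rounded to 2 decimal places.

Cross-section at z=2.5: (0.40,-4.01) (2.28,1.44) (-0.40,4.01) (-2.97,-1.03)

t = z/height = 2.5/9 = 0.277778
s = 1 + (scale-1)·z/height = 1 + (0.3-1)·2.5/9 = 0.805556
θ = twist·z/height = 212°·2.5/9 = 58.8889° = 1.027805 rad
cos θ = 0.516699, sin θ = 0.856167 (intermediates below are computed at full precision and shown rounded to 5 d.p.)
v1: (-4,-3) → rotate → (0.50170,-4.97477) → ×s → (0.40415,-4.00745) → (0.40,-4.01)
v2: (3,-1.5) → rotate → (2.83435,1.79345) → ×s → (2.28323,1.44472) → (2.28,1.44)
v3: (4,3) → rotate → (-0.50170,4.97477) → ×s → (-0.40415,4.00745) → (-0.40,4.01)
v4: (-3,2.5) → rotate → (-3.69052,-1.27675) → ×s → (-2.97292,-1.02849) → (-2.97,-1.03)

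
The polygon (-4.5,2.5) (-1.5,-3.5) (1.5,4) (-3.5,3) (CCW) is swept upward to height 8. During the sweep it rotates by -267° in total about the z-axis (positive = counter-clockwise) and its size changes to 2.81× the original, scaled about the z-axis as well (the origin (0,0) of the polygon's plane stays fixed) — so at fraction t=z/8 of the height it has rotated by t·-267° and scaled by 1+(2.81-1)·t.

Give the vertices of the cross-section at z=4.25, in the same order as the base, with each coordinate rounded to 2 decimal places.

t = z/height = 4.25/8 = 0.53125
s = 1 + (scale-1)·z/height = 1 + (2.81-1)·4.25/8 = 1.961563
θ = twist·z/height = -267°·4.25/8 = -141.8438° = -2.475640 rad
cos θ = -0.786329, sin θ = -0.617808 (intermediates below are computed at full precision and shown rounded to 5 d.p.)
v1: (-4.5,2.5) → rotate → (5.08300,0.81431) → ×s → (9.97062,1.59733) → (9.97,1.60)
v2: (-1.5,-3.5) → rotate → (-0.98284,3.67886) → ×s → (-1.92789,7.21632) → (-1.93,7.22)
v3: (1.5,4) → rotate → (1.29174,-4.07203) → ×s → (2.53383,-7.98754) → (2.53,-7.99)
v4: (-3.5,3) → rotate → (4.60558,-0.19666) → ×s → (9.03412,-0.38576) → (9.03,-0.39)

Cross-section at z=4.25: (9.97,1.60) (-1.93,7.22) (2.53,-7.99) (9.03,-0.39)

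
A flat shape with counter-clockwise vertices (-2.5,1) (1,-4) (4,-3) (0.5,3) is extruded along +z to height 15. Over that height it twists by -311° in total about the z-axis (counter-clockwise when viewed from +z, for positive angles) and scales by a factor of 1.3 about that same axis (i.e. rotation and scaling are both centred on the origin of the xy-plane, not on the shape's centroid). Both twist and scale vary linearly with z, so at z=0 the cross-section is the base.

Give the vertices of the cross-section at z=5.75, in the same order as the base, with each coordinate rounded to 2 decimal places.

Cross-section at z=5.75: (2.33,1.89) (-4.44,1.20) (-5.10,-2.26) (2.65,-2.12)

t = z/height = 5.75/15 = 0.383333
s = 1 + (scale-1)·z/height = 1 + (1.3-1)·5.75/15 = 1.115000
θ = twist·z/height = -311°·5.75/15 = -119.2167° = -2.080723 rad
cos θ = -0.488114, sin θ = -0.872780 (intermediates below are computed at full precision and shown rounded to 5 d.p.)
v1: (-2.5,1) → rotate → (2.09306,1.69384) → ×s → (2.33377,1.88863) → (2.33,1.89)
v2: (1,-4) → rotate → (-3.97923,1.07967) → ×s → (-4.43685,1.20384) → (-4.44,1.20)
v3: (4,-3) → rotate → (-4.57079,-2.02678) → ×s → (-5.09644,-2.25986) → (-5.10,-2.26)
v4: (0.5,3) → rotate → (2.37428,-1.90073) → ×s → (2.64733,-2.11931) → (2.65,-2.12)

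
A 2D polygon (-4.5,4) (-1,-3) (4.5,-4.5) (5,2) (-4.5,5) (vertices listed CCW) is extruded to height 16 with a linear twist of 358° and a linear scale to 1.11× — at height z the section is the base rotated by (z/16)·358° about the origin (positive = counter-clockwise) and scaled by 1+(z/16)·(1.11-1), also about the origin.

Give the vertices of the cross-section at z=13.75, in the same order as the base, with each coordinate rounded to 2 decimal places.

Cross-section at z=13.75: (0.46,6.57) (-3.27,-1.14) (-0.89,-6.91) (5.08,-3.00) (1.32,7.24)

t = z/height = 13.75/16 = 0.859375
s = 1 + (scale-1)·z/height = 1 + (1.11-1)·13.75/16 = 1.094531
θ = twist·z/height = 358°·13.75/16 = 307.6563° = 5.369615 rad
cos θ = 0.610923, sin θ = -0.791690 (intermediates below are computed at full precision and shown rounded to 5 d.p.)
v1: (-4.5,4) → rotate → (0.41761,6.00630) → ×s → (0.45709,6.57408) → (0.46,6.57)
v2: (-1,-3) → rotate → (-2.98599,-1.04108) → ×s → (-3.26826,-1.13949) → (-3.27,-1.14)
v3: (4.5,-4.5) → rotate → (-0.81345,-6.31176) → ×s → (-0.89035,-6.90842) → (-0.89,-6.91)
v4: (5,2) → rotate → (4.63799,-2.73661) → ×s → (5.07643,-2.99530) → (5.08,-3.00)
v5: (-4.5,5) → rotate → (1.20930,6.61722) → ×s → (1.32362,7.24275) → (1.32,7.24)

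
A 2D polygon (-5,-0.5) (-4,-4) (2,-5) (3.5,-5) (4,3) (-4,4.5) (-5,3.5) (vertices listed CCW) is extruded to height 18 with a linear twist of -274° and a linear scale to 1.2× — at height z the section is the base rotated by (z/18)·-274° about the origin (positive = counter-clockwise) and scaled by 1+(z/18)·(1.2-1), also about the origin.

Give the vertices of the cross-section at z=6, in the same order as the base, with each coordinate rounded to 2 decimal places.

Cross-section at z=6: (-0.41,5.34) (-4.17,4.36) (-5.38,-2.01) (-5.42,-3.61) (3.10,-4.34) (4.90,4.15) (3.86,5.25)

t = z/height = 6/18 = 0.333333
s = 1 + (scale-1)·z/height = 1 + (1.2-1)·6/18 = 1.066667
θ = twist·z/height = -274°·6/18 = -91.3333° = -1.594067 rad
cos θ = -0.023269, sin θ = -0.999729 (intermediates below are computed at full precision and shown rounded to 5 d.p.)
v1: (-5,-0.5) → rotate → (-0.38352,5.01028) → ×s → (-0.40909,5.34430) → (-0.41,5.34)
v2: (-4,-4) → rotate → (-3.90584,4.09199) → ×s → (-4.16623,4.36479) → (-4.17,4.36)
v3: (2,-5) → rotate → (-5.04518,-1.88311) → ×s → (-5.38153,-2.00865) → (-5.38,-2.01)
v4: (3.5,-5) → rotate → (-5.08009,-3.38271) → ×s → (-5.41876,-3.60822) → (-5.42,-3.61)
v5: (4,3) → rotate → (2.90611,-4.06872) → ×s → (3.09985,-4.33997) → (3.10,-4.34)
v6: (-4,4.5) → rotate → (4.59186,3.89421) → ×s → (4.89798,4.15382) → (4.90,4.15)
v7: (-5,3.5) → rotate → (3.61540,4.91720) → ×s → (3.85642,5.24502) → (3.86,5.25)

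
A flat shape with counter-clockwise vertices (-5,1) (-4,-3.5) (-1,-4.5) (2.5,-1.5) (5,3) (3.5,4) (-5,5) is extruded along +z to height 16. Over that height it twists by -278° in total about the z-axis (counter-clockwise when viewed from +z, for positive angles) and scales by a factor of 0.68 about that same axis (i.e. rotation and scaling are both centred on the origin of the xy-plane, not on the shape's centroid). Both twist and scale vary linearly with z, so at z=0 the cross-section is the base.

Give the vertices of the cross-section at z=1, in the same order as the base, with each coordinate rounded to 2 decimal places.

Cross-section at z=1: (-4.38,2.40) (-4.77,-2.10) (-2.25,-3.92) (1.90,-2.13) (5.55,1.34) (4.44,2.72) (-3.21,6.14)

t = z/height = 1/16 = 0.0625
s = 1 + (scale-1)·z/height = 1 + (0.68-1)·1/16 = 0.980000
θ = twist·z/height = -278°·1/16 = -17.3750° = -0.303251 rad
cos θ = 0.954371, sin θ = -0.298624 (intermediates below are computed at full precision and shown rounded to 5 d.p.)
v1: (-5,1) → rotate → (-4.47323,2.44749) → ×s → (-4.38376,2.39854) → (-4.38,2.40)
v2: (-4,-3.5) → rotate → (-4.86267,-2.14580) → ×s → (-4.76541,-2.10288) → (-4.77,-2.10)
v3: (-1,-4.5) → rotate → (-2.29818,-3.99604) → ×s → (-2.25222,-3.91612) → (-2.25,-3.92)
v4: (2.5,-1.5) → rotate → (1.93799,-2.17812) → ×s → (1.89923,-2.13455) → (1.90,-2.13)
v5: (5,3) → rotate → (5.66773,1.36999) → ×s → (5.55437,1.34259) → (5.55,1.34)
v6: (3.5,4) → rotate → (4.53480,2.77230) → ×s → (4.44410,2.71685) → (4.44,2.72)
v7: (-5,5) → rotate → (-3.27873,6.26498) → ×s → (-3.21316,6.13968) → (-3.21,6.14)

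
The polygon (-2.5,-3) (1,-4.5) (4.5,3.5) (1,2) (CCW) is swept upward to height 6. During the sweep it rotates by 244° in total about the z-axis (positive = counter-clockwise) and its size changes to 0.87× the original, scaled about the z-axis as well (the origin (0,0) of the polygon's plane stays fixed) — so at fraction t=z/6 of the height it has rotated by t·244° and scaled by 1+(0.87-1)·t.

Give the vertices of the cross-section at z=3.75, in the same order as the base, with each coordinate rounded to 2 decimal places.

Cross-section at z=3.75: (3.31,1.38) (1.09,4.09) (-5.15,-0.94) (-1.66,-1.21)

t = z/height = 3.75/6 = 0.625
s = 1 + (scale-1)·z/height = 1 + (0.87-1)·3.75/6 = 0.918750
θ = twist·z/height = 244°·3.75/6 = 152.5000° = 2.661627 rad
cos θ = -0.887011, sin θ = 0.461749 (intermediates below are computed at full precision and shown rounded to 5 d.p.)
v1: (-2.5,-3) → rotate → (3.60277,1.50666) → ×s → (3.31005,1.38424) → (3.31,1.38)
v2: (1,-4.5) → rotate → (1.19086,4.45330) → ×s → (1.09410,4.09147) → (1.09,4.09)
v3: (4.5,3.5) → rotate → (-5.60767,-1.02667) → ×s → (-5.15205,-0.94325) → (-5.15,-0.94)
v4: (1,2) → rotate → (-1.81051,-1.31227) → ×s → (-1.66340,-1.20565) → (-1.66,-1.21)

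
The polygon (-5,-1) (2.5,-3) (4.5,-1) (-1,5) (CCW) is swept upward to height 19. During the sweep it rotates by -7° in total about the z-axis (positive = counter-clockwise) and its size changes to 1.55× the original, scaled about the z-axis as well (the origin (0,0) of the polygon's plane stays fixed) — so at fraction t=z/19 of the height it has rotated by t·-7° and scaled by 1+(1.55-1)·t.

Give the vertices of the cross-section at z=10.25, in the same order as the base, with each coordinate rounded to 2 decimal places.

t = z/height = 10.25/19 = 0.539474
s = 1 + (scale-1)·z/height = 1 + (1.55-1)·10.25/19 = 1.296711
θ = twist·z/height = -7°·10.25/19 = -3.7763° = -0.065909 rad
cos θ = 0.997829, sin θ = -0.065861 (intermediates below are computed at full precision and shown rounded to 5 d.p.)
v1: (-5,-1) → rotate → (-5.05501,-0.66852) → ×s → (-6.55488,-0.86688) → (-6.55,-0.87)
v2: (2.5,-3) → rotate → (2.29699,-3.15814) → ×s → (2.97853,-4.09519) → (2.98,-4.10)
v3: (4.5,-1) → rotate → (4.42437,-1.29421) → ×s → (5.73712,-1.67821) → (5.74,-1.68)
v4: (-1,5) → rotate → (-0.66852,5.05501) → ×s → (-0.86688,6.55488) → (-0.87,6.55)

Cross-section at z=10.25: (-6.55,-0.87) (2.98,-4.10) (5.74,-1.68) (-0.87,6.55)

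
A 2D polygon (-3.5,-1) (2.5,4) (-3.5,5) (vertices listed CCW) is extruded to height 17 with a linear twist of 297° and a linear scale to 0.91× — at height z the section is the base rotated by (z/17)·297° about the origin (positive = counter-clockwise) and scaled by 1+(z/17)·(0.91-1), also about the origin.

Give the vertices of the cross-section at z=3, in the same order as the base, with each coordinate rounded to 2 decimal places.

t = z/height = 3/17 = 0.176471
s = 1 + (scale-1)·z/height = 1 + (0.91-1)·3/17 = 0.984118
θ = twist·z/height = 297°·3/17 = 52.4118° = 0.914758 rad
cos θ = 0.609982, sin θ = 0.792415 (intermediates below are computed at full precision and shown rounded to 5 d.p.)
v1: (-3.5,-1) → rotate → (-1.34252,-3.38343) → ×s → (-1.32120,-3.32970) → (-1.32,-3.33)
v2: (2.5,4) → rotate → (-1.64470,4.42097) → ×s → (-1.61858,4.35075) → (-1.62,4.35)
v3: (-3.5,5) → rotate → (-6.09701,0.27646) → ×s → (-6.00018,0.27207) → (-6.00,0.27)

Cross-section at z=3: (-1.32,-3.33) (-1.62,4.35) (-6.00,0.27)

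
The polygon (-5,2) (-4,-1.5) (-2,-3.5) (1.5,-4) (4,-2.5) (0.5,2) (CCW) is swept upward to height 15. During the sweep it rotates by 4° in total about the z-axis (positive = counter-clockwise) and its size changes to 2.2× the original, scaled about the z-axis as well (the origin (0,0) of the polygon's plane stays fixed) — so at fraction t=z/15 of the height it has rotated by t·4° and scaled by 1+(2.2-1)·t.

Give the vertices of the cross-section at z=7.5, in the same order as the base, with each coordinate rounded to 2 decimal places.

t = z/height = 7.5/15 = 0.5
s = 1 + (scale-1)·z/height = 1 + (2.2-1)·7.5/15 = 1.600000
θ = twist·z/height = 4°·7.5/15 = 2.0000° = 0.034907 rad
cos θ = 0.999391, sin θ = 0.034899 (intermediates below are computed at full precision and shown rounded to 5 d.p.)
v1: (-5,2) → rotate → (-5.06675,1.82428) → ×s → (-8.10681,2.91885) → (-8.11,2.92)
v2: (-4,-1.5) → rotate → (-3.94521,-1.63868) → ×s → (-6.31234,-2.62189) → (-6.31,-2.62)
v3: (-2,-3.5) → rotate → (-1.87663,-3.56767) → ×s → (-3.00261,-5.70827) → (-3.00,-5.71)
v4: (1.5,-4) → rotate → (1.63868,-3.94521) → ×s → (2.62189,-6.31234) → (2.62,-6.31)
v5: (4,-2.5) → rotate → (4.08481,-2.35888) → ×s → (6.53570,-3.77421) → (6.54,-3.77)
v6: (0.5,2) → rotate → (0.42990,2.01623) → ×s → (0.68783,3.22597) → (0.69,3.23)

Cross-section at z=7.5: (-8.11,2.92) (-6.31,-2.62) (-3.00,-5.71) (2.62,-6.31) (6.54,-3.77) (0.69,3.23)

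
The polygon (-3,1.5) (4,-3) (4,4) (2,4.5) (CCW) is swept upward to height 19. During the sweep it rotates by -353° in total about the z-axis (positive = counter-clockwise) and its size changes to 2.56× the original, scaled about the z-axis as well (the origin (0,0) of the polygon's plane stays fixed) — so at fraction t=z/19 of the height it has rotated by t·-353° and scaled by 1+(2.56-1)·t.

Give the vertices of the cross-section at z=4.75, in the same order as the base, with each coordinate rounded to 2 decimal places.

Cross-section at z=4.75: (1.96,4.23) (-4.00,-5.68) (5.73,-5.39) (6.34,-2.59)

t = z/height = 4.75/19 = 0.25
s = 1 + (scale-1)·z/height = 1 + (2.56-1)·4.75/19 = 1.390000
θ = twist·z/height = -353°·4.75/19 = -88.2500° = -1.540253 rad
cos θ = 0.030539, sin θ = -0.999534 (intermediates below are computed at full precision and shown rounded to 5 d.p.)
v1: (-3,1.5) → rotate → (1.40768,3.04441) → ×s → (1.95668,4.23173) → (1.96,4.23)
v2: (4,-3) → rotate → (-2.87645,-4.08975) → ×s → (-3.99826,-5.68475) → (-4.00,-5.68)
v3: (4,4) → rotate → (4.12029,-3.87598) → ×s → (5.72720,-5.38761) → (5.73,-5.39)
v4: (2,4.5) → rotate → (4.55898,-1.86164) → ×s → (6.33698,-2.58768) → (6.34,-2.59)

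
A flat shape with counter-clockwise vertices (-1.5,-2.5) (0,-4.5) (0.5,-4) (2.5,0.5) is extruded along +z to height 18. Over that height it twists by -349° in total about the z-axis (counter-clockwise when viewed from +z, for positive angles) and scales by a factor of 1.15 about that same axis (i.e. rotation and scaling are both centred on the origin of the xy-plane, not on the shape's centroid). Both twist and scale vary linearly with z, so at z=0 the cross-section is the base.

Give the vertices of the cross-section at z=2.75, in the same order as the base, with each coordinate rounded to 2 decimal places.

t = z/height = 2.75/18 = 0.152778
s = 1 + (scale-1)·z/height = 1 + (1.15-1)·2.75/18 = 1.022917
θ = twist·z/height = -349°·2.75/18 = -53.3194° = -0.930600 rad
cos θ = 0.597353, sin θ = -0.801978 (intermediates below are computed at full precision and shown rounded to 5 d.p.)
v1: (-1.5,-2.5) → rotate → (-2.90098,-0.29041) → ×s → (-2.96746,-0.29707) → (-2.97,-0.30)
v2: (0,-4.5) → rotate → (-3.60890,-2.68809) → ×s → (-3.69161,-2.74969) → (-3.69,-2.75)
v3: (0.5,-4) → rotate → (-2.90924,-2.79040) → ×s → (-2.97591,-2.85435) → (-2.98,-2.85)
v4: (2.5,0.5) → rotate → (1.89437,-1.70627) → ×s → (1.93778,-1.74537) → (1.94,-1.75)

Cross-section at z=2.75: (-2.97,-0.30) (-3.69,-2.75) (-2.98,-2.85) (1.94,-1.75)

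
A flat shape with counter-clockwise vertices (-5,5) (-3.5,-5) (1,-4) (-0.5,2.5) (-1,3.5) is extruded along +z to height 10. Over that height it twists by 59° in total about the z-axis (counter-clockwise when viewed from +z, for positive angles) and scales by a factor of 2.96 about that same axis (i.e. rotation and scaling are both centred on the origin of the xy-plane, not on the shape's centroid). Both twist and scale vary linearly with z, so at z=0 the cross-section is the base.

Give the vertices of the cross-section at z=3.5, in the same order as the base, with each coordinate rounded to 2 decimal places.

t = z/height = 3.5/10 = 0.35
s = 1 + (scale-1)·z/height = 1 + (2.96-1)·3.5/10 = 1.686000
θ = twist·z/height = 59°·3.5/10 = 20.6500° = 0.360410 rad
cos θ = 0.935752, sin θ = 0.352658 (intermediates below are computed at full precision and shown rounded to 5 d.p.)
v1: (-5,5) → rotate → (-6.44205,2.91547) → ×s → (-10.86130,4.91548) → (-10.86,4.92)
v2: (-3.5,-5) → rotate → (-1.51184,-5.91307) → ×s → (-2.54896,-9.96943) → (-2.55,-9.97)
v3: (1,-4) → rotate → (2.34639,-3.39035) → ×s → (3.95601,-5.71613) → (3.96,-5.72)
v4: (-0.5,2.5) → rotate → (-1.34952,2.16305) → ×s → (-2.27529,3.64690) → (-2.28,3.65)
v5: (-1,3.5) → rotate → (-2.17006,2.92247) → ×s → (-3.65872,4.92729) → (-3.66,4.93)

Cross-section at z=3.5: (-10.86,4.92) (-2.55,-9.97) (3.96,-5.72) (-2.28,3.65) (-3.66,4.93)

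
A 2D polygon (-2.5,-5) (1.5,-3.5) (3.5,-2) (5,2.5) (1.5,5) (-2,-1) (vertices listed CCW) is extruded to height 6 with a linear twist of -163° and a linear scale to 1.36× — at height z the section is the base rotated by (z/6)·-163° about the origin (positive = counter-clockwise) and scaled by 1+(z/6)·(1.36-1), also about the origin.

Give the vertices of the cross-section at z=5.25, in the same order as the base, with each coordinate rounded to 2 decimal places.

t = z/height = 5.25/6 = 0.875
s = 1 + (scale-1)·z/height = 1 + (1.36-1)·5.25/6 = 1.315000
θ = twist·z/height = -163°·5.25/6 = -142.6250° = -2.489276 rad
cos θ = -0.794680, sin θ = -0.607029 (intermediates below are computed at full precision and shown rounded to 5 d.p.)
v1: (-2.5,-5) → rotate → (-1.04845,5.49097) → ×s → (-1.37871,7.22063) → (-1.38,7.22)
v2: (1.5,-3.5) → rotate → (-3.31662,1.87083) → ×s → (-4.36136,2.46015) → (-4.36,2.46)
v3: (3.5,-2) → rotate → (-3.99544,-0.53524) → ×s → (-5.25400,-0.70384) → (-5.25,-0.70)
v4: (5,2.5) → rotate → (-2.45582,-5.02184) → ×s → (-3.22941,-6.60373) → (-3.23,-6.60)
v5: (1.5,5) → rotate → (1.84313,-4.88394) → ×s → (2.42371,-6.42238) → (2.42,-6.42)
v6: (-2,-1) → rotate → (0.98233,2.00874) → ×s → (1.29176,2.64149) → (1.29,2.64)

Cross-section at z=5.25: (-1.38,7.22) (-4.36,2.46) (-5.25,-0.70) (-3.23,-6.60) (2.42,-6.42) (1.29,2.64)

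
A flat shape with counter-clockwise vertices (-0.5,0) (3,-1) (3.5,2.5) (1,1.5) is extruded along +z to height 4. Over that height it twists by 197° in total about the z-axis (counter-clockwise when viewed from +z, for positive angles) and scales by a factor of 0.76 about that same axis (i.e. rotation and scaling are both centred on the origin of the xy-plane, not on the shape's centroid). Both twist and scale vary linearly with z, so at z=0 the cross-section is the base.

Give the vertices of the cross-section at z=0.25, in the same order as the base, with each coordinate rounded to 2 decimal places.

t = z/height = 0.25/4 = 0.0625
s = 1 + (scale-1)·z/height = 1 + (0.76-1)·0.25/4 = 0.985000
θ = twist·z/height = 197°·0.25/4 = 12.3125° = 0.214894 rad
cos θ = 0.976999, sin θ = 0.213244 (intermediates below are computed at full precision and shown rounded to 5 d.p.)
v1: (-0.5,0) → rotate → (-0.48850,-0.10662) → ×s → (-0.48117,-0.10502) → (-0.48,-0.11)
v2: (3,-1) → rotate → (3.14424,-0.33727) → ×s → (3.09708,-0.33221) → (3.10,-0.33)
v3: (3.5,2.5) → rotate → (2.88639,3.18885) → ×s → (2.84309,3.14102) → (2.84,3.14)
v4: (1,1.5) → rotate → (0.65713,1.67874) → ×s → (0.64728,1.65356) → (0.65,1.65)

Cross-section at z=0.25: (-0.48,-0.11) (3.10,-0.33) (2.84,3.14) (0.65,1.65)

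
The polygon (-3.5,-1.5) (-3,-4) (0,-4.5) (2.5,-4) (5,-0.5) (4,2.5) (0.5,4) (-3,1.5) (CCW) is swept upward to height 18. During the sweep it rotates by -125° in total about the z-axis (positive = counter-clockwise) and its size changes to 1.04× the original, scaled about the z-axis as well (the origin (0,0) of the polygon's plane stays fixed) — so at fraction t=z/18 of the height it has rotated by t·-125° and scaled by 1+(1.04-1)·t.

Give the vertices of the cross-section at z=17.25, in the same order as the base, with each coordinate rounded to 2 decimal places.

t = z/height = 17.25/18 = 0.958333
s = 1 + (scale-1)·z/height = 1 + (1.04-1)·17.25/18 = 1.038333
θ = twist·z/height = -125°·17.25/18 = -119.7917° = -2.090759 rad
cos θ = -0.496848, sin θ = -0.867838 (intermediates below are computed at full precision and shown rounded to 5 d.p.)
v1: (-3.5,-1.5) → rotate → (0.43721,3.78270) → ×s → (0.45397,3.92771) → (0.45,3.93)
v2: (-3,-4) → rotate → (-1.98081,4.59090) → ×s → (-2.05674,4.76689) → (-2.06,4.77)
v3: (0,-4.5) → rotate → (-3.90527,2.23581) → ×s → (-4.05497,2.32152) → (-4.05,2.32)
v4: (2.5,-4) → rotate → (-4.71347,-0.18220) → ×s → (-4.89415,-0.18919) → (-4.89,-0.19)
v5: (5,-0.5) → rotate → (-2.91816,-4.09076) → ×s → (-3.03002,-4.24758) → (-3.03,-4.25)
v6: (4,2.5) → rotate → (0.18220,-4.71347) → ×s → (0.18919,-4.89415) → (0.19,-4.89)
v7: (0.5,4) → rotate → (3.22293,-2.42131) → ×s → (3.34647,-2.51413) → (3.35,-2.51)
v8: (-3,1.5) → rotate → (2.79230,1.85824) → ×s → (2.89934,1.92947) → (2.90,1.93)

Cross-section at z=17.25: (0.45,3.93) (-2.06,4.77) (-4.05,2.32) (-4.89,-0.19) (-3.03,-4.25) (0.19,-4.89) (3.35,-2.51) (2.90,1.93)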